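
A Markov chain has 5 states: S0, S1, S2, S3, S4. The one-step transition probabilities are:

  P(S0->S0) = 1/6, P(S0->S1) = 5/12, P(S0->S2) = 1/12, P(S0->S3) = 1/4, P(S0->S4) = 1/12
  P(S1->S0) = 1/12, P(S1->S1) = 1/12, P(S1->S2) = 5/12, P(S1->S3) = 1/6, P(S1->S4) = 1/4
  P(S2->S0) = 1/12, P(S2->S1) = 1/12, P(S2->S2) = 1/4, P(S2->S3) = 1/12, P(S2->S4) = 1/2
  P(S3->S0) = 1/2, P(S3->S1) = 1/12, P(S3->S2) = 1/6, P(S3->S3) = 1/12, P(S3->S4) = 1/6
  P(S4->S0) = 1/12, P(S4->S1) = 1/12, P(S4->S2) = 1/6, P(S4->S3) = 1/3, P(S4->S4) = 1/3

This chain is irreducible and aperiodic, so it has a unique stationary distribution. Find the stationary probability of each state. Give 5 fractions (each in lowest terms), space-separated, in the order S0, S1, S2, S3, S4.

Answer: 821/4576 655/4576 9/44 81/416 1273/4576

Derivation:
The stationary distribution satisfies pi = pi * P, i.e.:
  pi_S0 = 1/6*pi_S0 + 1/12*pi_S1 + 1/12*pi_S2 + 1/2*pi_S3 + 1/12*pi_S4
  pi_S1 = 5/12*pi_S0 + 1/12*pi_S1 + 1/12*pi_S2 + 1/12*pi_S3 + 1/12*pi_S4
  pi_S2 = 1/12*pi_S0 + 5/12*pi_S1 + 1/4*pi_S2 + 1/6*pi_S3 + 1/6*pi_S4
  pi_S3 = 1/4*pi_S0 + 1/6*pi_S1 + 1/12*pi_S2 + 1/12*pi_S3 + 1/3*pi_S4
  pi_S4 = 1/12*pi_S0 + 1/4*pi_S1 + 1/2*pi_S2 + 1/6*pi_S3 + 1/3*pi_S4
with normalization: pi_S0 + pi_S1 + pi_S2 + pi_S3 + pi_S4 = 1.

Using the first 4 balance equations plus normalization, the linear system A*pi = b is:
  [-5/6, 1/12, 1/12, 1/2, 1/12] . pi = 0
  [5/12, -11/12, 1/12, 1/12, 1/12] . pi = 0
  [1/12, 5/12, -3/4, 1/6, 1/6] . pi = 0
  [1/4, 1/6, 1/12, -11/12, 1/3] . pi = 0
  [1, 1, 1, 1, 1] . pi = 1

Solving yields:
  pi_S0 = 821/4576
  pi_S1 = 655/4576
  pi_S2 = 9/44
  pi_S3 = 81/416
  pi_S4 = 1273/4576

Verification (pi * P):
  821/4576*1/6 + 655/4576*1/12 + 9/44*1/12 + 81/416*1/2 + 1273/4576*1/12 = 821/4576 = pi_S0  (ok)
  821/4576*5/12 + 655/4576*1/12 + 9/44*1/12 + 81/416*1/12 + 1273/4576*1/12 = 655/4576 = pi_S1  (ok)
  821/4576*1/12 + 655/4576*5/12 + 9/44*1/4 + 81/416*1/6 + 1273/4576*1/6 = 9/44 = pi_S2  (ok)
  821/4576*1/4 + 655/4576*1/6 + 9/44*1/12 + 81/416*1/12 + 1273/4576*1/3 = 81/416 = pi_S3  (ok)
  821/4576*1/12 + 655/4576*1/4 + 9/44*1/2 + 81/416*1/6 + 1273/4576*1/3 = 1273/4576 = pi_S4  (ok)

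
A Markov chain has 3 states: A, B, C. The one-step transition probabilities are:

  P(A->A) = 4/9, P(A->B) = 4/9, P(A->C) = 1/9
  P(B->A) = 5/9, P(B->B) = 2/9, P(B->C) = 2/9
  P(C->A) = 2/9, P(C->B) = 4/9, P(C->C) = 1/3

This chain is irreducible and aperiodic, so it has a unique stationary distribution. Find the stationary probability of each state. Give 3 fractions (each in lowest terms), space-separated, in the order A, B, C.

Answer: 34/77 4/11 15/77

Derivation:
The stationary distribution satisfies pi = pi * P, i.e.:
  pi_A = 4/9*pi_A + 5/9*pi_B + 2/9*pi_C
  pi_B = 4/9*pi_A + 2/9*pi_B + 4/9*pi_C
  pi_C = 1/9*pi_A + 2/9*pi_B + 1/3*pi_C
with normalization: pi_A + pi_B + pi_C = 1.

Using the first 2 balance equations plus normalization, the linear system A*pi = b is:
  [-5/9, 5/9, 2/9] . pi = 0
  [4/9, -7/9, 4/9] . pi = 0
  [1, 1, 1] . pi = 1

Solving yields:
  pi_A = 34/77
  pi_B = 4/11
  pi_C = 15/77

Verification (pi * P):
  34/77*4/9 + 4/11*5/9 + 15/77*2/9 = 34/77 = pi_A  (ok)
  34/77*4/9 + 4/11*2/9 + 15/77*4/9 = 4/11 = pi_B  (ok)
  34/77*1/9 + 4/11*2/9 + 15/77*1/3 = 15/77 = pi_C  (ok)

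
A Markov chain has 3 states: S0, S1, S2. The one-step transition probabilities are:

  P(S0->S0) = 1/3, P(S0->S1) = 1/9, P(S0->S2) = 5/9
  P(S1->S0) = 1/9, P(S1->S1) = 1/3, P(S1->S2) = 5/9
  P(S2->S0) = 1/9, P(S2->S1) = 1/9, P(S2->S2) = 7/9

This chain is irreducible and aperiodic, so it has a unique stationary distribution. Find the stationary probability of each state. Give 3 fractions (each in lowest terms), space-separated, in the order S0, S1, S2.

The stationary distribution satisfies pi = pi * P, i.e.:
  pi_S0 = 1/3*pi_S0 + 1/9*pi_S1 + 1/9*pi_S2
  pi_S1 = 1/9*pi_S0 + 1/3*pi_S1 + 1/9*pi_S2
  pi_S2 = 5/9*pi_S0 + 5/9*pi_S1 + 7/9*pi_S2
with normalization: pi_S0 + pi_S1 + pi_S2 = 1.

Using the first 2 balance equations plus normalization, the linear system A*pi = b is:
  [-2/3, 1/9, 1/9] . pi = 0
  [1/9, -2/3, 1/9] . pi = 0
  [1, 1, 1] . pi = 1

Solving yields:
  pi_S0 = 1/7
  pi_S1 = 1/7
  pi_S2 = 5/7

Verification (pi * P):
  1/7*1/3 + 1/7*1/9 + 5/7*1/9 = 1/7 = pi_S0  (ok)
  1/7*1/9 + 1/7*1/3 + 5/7*1/9 = 1/7 = pi_S1  (ok)
  1/7*5/9 + 1/7*5/9 + 5/7*7/9 = 5/7 = pi_S2  (ok)

Answer: 1/7 1/7 5/7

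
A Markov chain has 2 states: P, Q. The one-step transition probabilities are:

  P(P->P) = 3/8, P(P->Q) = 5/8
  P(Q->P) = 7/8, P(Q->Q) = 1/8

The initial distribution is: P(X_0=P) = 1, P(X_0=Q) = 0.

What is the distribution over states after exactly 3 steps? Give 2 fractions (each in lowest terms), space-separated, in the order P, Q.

Propagating the distribution step by step (d_{t+1} = d_t * P):
d_0 = (P=1, Q=0)
  d_1[P] = 1*3/8 + 0*7/8 = 3/8
  d_1[Q] = 1*5/8 + 0*1/8 = 5/8
d_1 = (P=3/8, Q=5/8)
  d_2[P] = 3/8*3/8 + 5/8*7/8 = 11/16
  d_2[Q] = 3/8*5/8 + 5/8*1/8 = 5/16
d_2 = (P=11/16, Q=5/16)
  d_3[P] = 11/16*3/8 + 5/16*7/8 = 17/32
  d_3[Q] = 11/16*5/8 + 5/16*1/8 = 15/32
d_3 = (P=17/32, Q=15/32)

Answer: 17/32 15/32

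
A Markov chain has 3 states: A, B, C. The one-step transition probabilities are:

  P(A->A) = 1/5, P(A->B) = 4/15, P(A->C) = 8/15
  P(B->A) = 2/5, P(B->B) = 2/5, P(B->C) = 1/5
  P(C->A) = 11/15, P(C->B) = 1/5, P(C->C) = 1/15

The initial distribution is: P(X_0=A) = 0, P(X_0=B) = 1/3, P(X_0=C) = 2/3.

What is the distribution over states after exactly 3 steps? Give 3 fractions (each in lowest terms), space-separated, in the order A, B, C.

Answer: 4742/10125 2833/10125 34/135

Derivation:
Propagating the distribution step by step (d_{t+1} = d_t * P):
d_0 = (A=0, B=1/3, C=2/3)
  d_1[A] = 0*1/5 + 1/3*2/5 + 2/3*11/15 = 28/45
  d_1[B] = 0*4/15 + 1/3*2/5 + 2/3*1/5 = 4/15
  d_1[C] = 0*8/15 + 1/3*1/5 + 2/3*1/15 = 1/9
d_1 = (A=28/45, B=4/15, C=1/9)
  d_2[A] = 28/45*1/5 + 4/15*2/5 + 1/9*11/15 = 211/675
  d_2[B] = 28/45*4/15 + 4/15*2/5 + 1/9*1/5 = 199/675
  d_2[C] = 28/45*8/15 + 4/15*1/5 + 1/9*1/15 = 53/135
d_2 = (A=211/675, B=199/675, C=53/135)
  d_3[A] = 211/675*1/5 + 199/675*2/5 + 53/135*11/15 = 4742/10125
  d_3[B] = 211/675*4/15 + 199/675*2/5 + 53/135*1/5 = 2833/10125
  d_3[C] = 211/675*8/15 + 199/675*1/5 + 53/135*1/15 = 34/135
d_3 = (A=4742/10125, B=2833/10125, C=34/135)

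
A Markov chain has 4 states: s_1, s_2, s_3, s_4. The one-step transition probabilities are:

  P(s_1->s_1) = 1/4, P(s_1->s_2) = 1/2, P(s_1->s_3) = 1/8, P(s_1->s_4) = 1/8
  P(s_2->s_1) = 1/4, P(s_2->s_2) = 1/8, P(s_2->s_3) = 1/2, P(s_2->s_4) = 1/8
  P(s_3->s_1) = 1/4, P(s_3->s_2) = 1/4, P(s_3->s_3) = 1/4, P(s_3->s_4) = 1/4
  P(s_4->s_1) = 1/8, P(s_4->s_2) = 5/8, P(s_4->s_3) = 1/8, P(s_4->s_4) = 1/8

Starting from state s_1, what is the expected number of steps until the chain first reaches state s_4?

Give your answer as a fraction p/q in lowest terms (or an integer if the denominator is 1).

Answer: 332/53

Derivation:
Let h_i = expected steps to first reach s_4 from state i.
Boundary: h_s_4 = 0.
First-step equations for the other states:
  h_s_1 = 1 + 1/4*h_s_1 + 1/2*h_s_2 + 1/8*h_s_3 + 1/8*h_s_4
  h_s_2 = 1 + 1/4*h_s_1 + 1/8*h_s_2 + 1/2*h_s_3 + 1/8*h_s_4
  h_s_3 = 1 + 1/4*h_s_1 + 1/4*h_s_2 + 1/4*h_s_3 + 1/4*h_s_4

Substituting h_s_4 = 0 and rearranging gives the linear system (I - Q) h = 1:
  [3/4, -1/2, -1/8] . (h_s_1, h_s_2, h_s_3) = 1
  [-1/4, 7/8, -1/2] . (h_s_1, h_s_2, h_s_3) = 1
  [-1/4, -1/4, 3/4] . (h_s_1, h_s_2, h_s_3) = 1

Solving yields:
  h_s_1 = 332/53
  h_s_2 = 320/53
  h_s_3 = 288/53

Starting state is s_1, so the expected hitting time is h_s_1 = 332/53.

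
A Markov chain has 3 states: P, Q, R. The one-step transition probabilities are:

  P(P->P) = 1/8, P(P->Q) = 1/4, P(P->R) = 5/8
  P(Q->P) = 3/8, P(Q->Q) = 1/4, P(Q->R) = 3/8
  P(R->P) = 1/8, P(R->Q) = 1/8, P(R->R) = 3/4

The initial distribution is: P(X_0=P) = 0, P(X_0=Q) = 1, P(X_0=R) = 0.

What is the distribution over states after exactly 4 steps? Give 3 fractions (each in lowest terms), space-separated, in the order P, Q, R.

Answer: 345/2048 691/4096 2715/4096

Derivation:
Propagating the distribution step by step (d_{t+1} = d_t * P):
d_0 = (P=0, Q=1, R=0)
  d_1[P] = 0*1/8 + 1*3/8 + 0*1/8 = 3/8
  d_1[Q] = 0*1/4 + 1*1/4 + 0*1/8 = 1/4
  d_1[R] = 0*5/8 + 1*3/8 + 0*3/4 = 3/8
d_1 = (P=3/8, Q=1/4, R=3/8)
  d_2[P] = 3/8*1/8 + 1/4*3/8 + 3/8*1/8 = 3/16
  d_2[Q] = 3/8*1/4 + 1/4*1/4 + 3/8*1/8 = 13/64
  d_2[R] = 3/8*5/8 + 1/4*3/8 + 3/8*3/4 = 39/64
d_2 = (P=3/16, Q=13/64, R=39/64)
  d_3[P] = 3/16*1/8 + 13/64*3/8 + 39/64*1/8 = 45/256
  d_3[Q] = 3/16*1/4 + 13/64*1/4 + 39/64*1/8 = 89/512
  d_3[R] = 3/16*5/8 + 13/64*3/8 + 39/64*3/4 = 333/512
d_3 = (P=45/256, Q=89/512, R=333/512)
  d_4[P] = 45/256*1/8 + 89/512*3/8 + 333/512*1/8 = 345/2048
  d_4[Q] = 45/256*1/4 + 89/512*1/4 + 333/512*1/8 = 691/4096
  d_4[R] = 45/256*5/8 + 89/512*3/8 + 333/512*3/4 = 2715/4096
d_4 = (P=345/2048, Q=691/4096, R=2715/4096)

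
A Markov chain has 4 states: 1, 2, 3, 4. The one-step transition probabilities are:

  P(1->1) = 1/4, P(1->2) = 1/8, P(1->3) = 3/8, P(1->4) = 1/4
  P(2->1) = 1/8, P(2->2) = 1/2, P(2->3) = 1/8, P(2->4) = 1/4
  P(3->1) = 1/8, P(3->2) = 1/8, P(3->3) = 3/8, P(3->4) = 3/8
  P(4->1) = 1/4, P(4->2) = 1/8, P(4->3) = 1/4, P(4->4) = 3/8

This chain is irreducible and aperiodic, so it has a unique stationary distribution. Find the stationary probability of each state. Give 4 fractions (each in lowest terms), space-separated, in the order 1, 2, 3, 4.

The stationary distribution satisfies pi = pi * P, i.e.:
  pi_1 = 1/4*pi_1 + 1/8*pi_2 + 1/8*pi_3 + 1/4*pi_4
  pi_2 = 1/8*pi_1 + 1/2*pi_2 + 1/8*pi_3 + 1/8*pi_4
  pi_3 = 3/8*pi_1 + 1/8*pi_2 + 3/8*pi_3 + 1/4*pi_4
  pi_4 = 1/4*pi_1 + 1/4*pi_2 + 3/8*pi_3 + 3/8*pi_4
with normalization: pi_1 + pi_2 + pi_3 + pi_4 = 1.

Using the first 3 balance equations plus normalization, the linear system A*pi = b is:
  [-3/4, 1/8, 1/8, 1/4] . pi = 0
  [1/8, -1/2, 1/8, 1/8] . pi = 0
  [3/8, 1/8, -5/8, 1/4] . pi = 0
  [1, 1, 1, 1] . pi = 1

Solving yields:
  pi_1 = 18/95
  pi_2 = 1/5
  pi_3 = 27/95
  pi_4 = 31/95

Verification (pi * P):
  18/95*1/4 + 1/5*1/8 + 27/95*1/8 + 31/95*1/4 = 18/95 = pi_1  (ok)
  18/95*1/8 + 1/5*1/2 + 27/95*1/8 + 31/95*1/8 = 1/5 = pi_2  (ok)
  18/95*3/8 + 1/5*1/8 + 27/95*3/8 + 31/95*1/4 = 27/95 = pi_3  (ok)
  18/95*1/4 + 1/5*1/4 + 27/95*3/8 + 31/95*3/8 = 31/95 = pi_4  (ok)

Answer: 18/95 1/5 27/95 31/95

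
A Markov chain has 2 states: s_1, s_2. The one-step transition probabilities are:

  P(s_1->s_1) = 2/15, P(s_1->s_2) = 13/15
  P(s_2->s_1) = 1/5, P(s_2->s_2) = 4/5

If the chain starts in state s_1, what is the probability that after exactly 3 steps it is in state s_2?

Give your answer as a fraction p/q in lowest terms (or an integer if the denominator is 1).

Computing P^3 by repeated multiplication:
P^1 =
  s_1: [2/15, 13/15]
  s_2: [1/5, 4/5]
P^2 =
  s_1: [43/225, 182/225]
  s_2: [14/75, 61/75]
P^3 =
  s_1: [632/3375, 2743/3375]
  s_2: [211/1125, 914/1125]

(P^3)[s_1 -> s_2] = 2743/3375

Answer: 2743/3375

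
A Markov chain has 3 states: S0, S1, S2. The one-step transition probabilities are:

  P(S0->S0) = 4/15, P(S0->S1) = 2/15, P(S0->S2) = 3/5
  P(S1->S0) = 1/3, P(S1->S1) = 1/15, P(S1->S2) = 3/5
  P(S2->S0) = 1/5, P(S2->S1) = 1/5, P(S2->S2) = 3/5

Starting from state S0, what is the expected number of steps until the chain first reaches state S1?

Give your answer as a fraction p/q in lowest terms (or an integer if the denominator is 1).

Let h_i = expected steps to first reach S1 from state i.
Boundary: h_S1 = 0.
First-step equations for the other states:
  h_S0 = 1 + 4/15*h_S0 + 2/15*h_S1 + 3/5*h_S2
  h_S2 = 1 + 1/5*h_S0 + 1/5*h_S1 + 3/5*h_S2

Substituting h_S1 = 0 and rearranging gives the linear system (I - Q) h = 1:
  [11/15, -3/5] . (h_S0, h_S2) = 1
  [-1/5, 2/5] . (h_S0, h_S2) = 1

Solving yields:
  h_S0 = 75/13
  h_S2 = 70/13

Starting state is S0, so the expected hitting time is h_S0 = 75/13.

Answer: 75/13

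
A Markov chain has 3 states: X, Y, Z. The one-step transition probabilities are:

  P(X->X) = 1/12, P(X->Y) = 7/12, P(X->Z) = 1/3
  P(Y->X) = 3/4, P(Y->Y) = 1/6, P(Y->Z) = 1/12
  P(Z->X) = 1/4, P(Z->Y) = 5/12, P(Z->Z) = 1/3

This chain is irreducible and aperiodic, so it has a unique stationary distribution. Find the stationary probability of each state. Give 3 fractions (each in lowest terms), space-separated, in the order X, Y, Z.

The stationary distribution satisfies pi = pi * P, i.e.:
  pi_X = 1/12*pi_X + 3/4*pi_Y + 1/4*pi_Z
  pi_Y = 7/12*pi_X + 1/6*pi_Y + 5/12*pi_Z
  pi_Z = 1/3*pi_X + 1/12*pi_Y + 1/3*pi_Z
with normalization: pi_X + pi_Y + pi_Z = 1.

Using the first 2 balance equations plus normalization, the linear system A*pi = b is:
  [-11/12, 3/4, 1/4] . pi = 0
  [7/12, -5/6, 5/12] . pi = 0
  [1, 1, 1] . pi = 1

Solving yields:
  pi_X = 25/66
  pi_Y = 38/99
  pi_Z = 47/198

Verification (pi * P):
  25/66*1/12 + 38/99*3/4 + 47/198*1/4 = 25/66 = pi_X  (ok)
  25/66*7/12 + 38/99*1/6 + 47/198*5/12 = 38/99 = pi_Y  (ok)
  25/66*1/3 + 38/99*1/12 + 47/198*1/3 = 47/198 = pi_Z  (ok)

Answer: 25/66 38/99 47/198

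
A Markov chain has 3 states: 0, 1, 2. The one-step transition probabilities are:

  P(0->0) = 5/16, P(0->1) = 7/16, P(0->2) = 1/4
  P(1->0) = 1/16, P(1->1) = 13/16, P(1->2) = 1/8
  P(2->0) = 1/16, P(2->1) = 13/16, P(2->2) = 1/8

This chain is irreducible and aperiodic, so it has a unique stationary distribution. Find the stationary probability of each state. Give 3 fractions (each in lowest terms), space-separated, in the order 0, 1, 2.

Answer: 1/12 25/32 13/96

Derivation:
The stationary distribution satisfies pi = pi * P, i.e.:
  pi_0 = 5/16*pi_0 + 1/16*pi_1 + 1/16*pi_2
  pi_1 = 7/16*pi_0 + 13/16*pi_1 + 13/16*pi_2
  pi_2 = 1/4*pi_0 + 1/8*pi_1 + 1/8*pi_2
with normalization: pi_0 + pi_1 + pi_2 = 1.

Using the first 2 balance equations plus normalization, the linear system A*pi = b is:
  [-11/16, 1/16, 1/16] . pi = 0
  [7/16, -3/16, 13/16] . pi = 0
  [1, 1, 1] . pi = 1

Solving yields:
  pi_0 = 1/12
  pi_1 = 25/32
  pi_2 = 13/96

Verification (pi * P):
  1/12*5/16 + 25/32*1/16 + 13/96*1/16 = 1/12 = pi_0  (ok)
  1/12*7/16 + 25/32*13/16 + 13/96*13/16 = 25/32 = pi_1  (ok)
  1/12*1/4 + 25/32*1/8 + 13/96*1/8 = 13/96 = pi_2  (ok)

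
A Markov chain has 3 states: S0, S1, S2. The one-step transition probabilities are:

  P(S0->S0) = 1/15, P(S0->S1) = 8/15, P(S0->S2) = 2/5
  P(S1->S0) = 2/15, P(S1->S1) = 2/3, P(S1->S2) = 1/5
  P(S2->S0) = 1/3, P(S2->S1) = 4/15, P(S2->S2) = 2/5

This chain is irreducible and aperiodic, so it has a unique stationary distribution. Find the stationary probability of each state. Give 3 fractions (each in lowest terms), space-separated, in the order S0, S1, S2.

The stationary distribution satisfies pi = pi * P, i.e.:
  pi_S0 = 1/15*pi_S0 + 2/15*pi_S1 + 1/3*pi_S2
  pi_S1 = 8/15*pi_S0 + 2/3*pi_S1 + 4/15*pi_S2
  pi_S2 = 2/5*pi_S0 + 1/5*pi_S1 + 2/5*pi_S2
with normalization: pi_S0 + pi_S1 + pi_S2 = 1.

Using the first 2 balance equations plus normalization, the linear system A*pi = b is:
  [-14/15, 2/15, 1/3] . pi = 0
  [8/15, -1/3, 4/15] . pi = 0
  [1, 1, 1] . pi = 1

Solving yields:
  pi_S0 = 11/61
  pi_S1 = 32/61
  pi_S2 = 18/61

Verification (pi * P):
  11/61*1/15 + 32/61*2/15 + 18/61*1/3 = 11/61 = pi_S0  (ok)
  11/61*8/15 + 32/61*2/3 + 18/61*4/15 = 32/61 = pi_S1  (ok)
  11/61*2/5 + 32/61*1/5 + 18/61*2/5 = 18/61 = pi_S2  (ok)

Answer: 11/61 32/61 18/61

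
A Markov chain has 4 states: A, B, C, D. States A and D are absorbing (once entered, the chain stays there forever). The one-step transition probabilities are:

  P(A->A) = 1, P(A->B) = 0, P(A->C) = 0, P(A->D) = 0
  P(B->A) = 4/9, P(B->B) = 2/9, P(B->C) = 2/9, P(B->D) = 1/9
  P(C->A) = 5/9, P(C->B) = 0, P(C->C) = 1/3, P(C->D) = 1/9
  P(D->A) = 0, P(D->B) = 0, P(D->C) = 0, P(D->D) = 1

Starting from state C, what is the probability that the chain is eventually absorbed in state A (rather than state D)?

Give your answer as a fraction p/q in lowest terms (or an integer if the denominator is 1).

Answer: 5/6

Derivation:
Let a_i = P(absorbed in A | start in state i).
Boundary conditions: a_A = 1, a_D = 0.
For each transient state i, a_i = sum_j P(i->j) * a_j:
  a_B = 4/9*a_A + 2/9*a_B + 2/9*a_C + 1/9*a_D
  a_C = 5/9*a_A + 0*a_B + 1/3*a_C + 1/9*a_D

Substituting a_A = 1 and a_D = 0, rearrange to (I - Q) a = r where r[i] = P(i -> A):
  [7/9, -2/9] . (a_B, a_C) = 4/9
  [0, 2/3] . (a_B, a_C) = 5/9

Solving yields:
  a_B = 17/21
  a_C = 5/6

Starting state is C, so the absorption probability is a_C = 5/6.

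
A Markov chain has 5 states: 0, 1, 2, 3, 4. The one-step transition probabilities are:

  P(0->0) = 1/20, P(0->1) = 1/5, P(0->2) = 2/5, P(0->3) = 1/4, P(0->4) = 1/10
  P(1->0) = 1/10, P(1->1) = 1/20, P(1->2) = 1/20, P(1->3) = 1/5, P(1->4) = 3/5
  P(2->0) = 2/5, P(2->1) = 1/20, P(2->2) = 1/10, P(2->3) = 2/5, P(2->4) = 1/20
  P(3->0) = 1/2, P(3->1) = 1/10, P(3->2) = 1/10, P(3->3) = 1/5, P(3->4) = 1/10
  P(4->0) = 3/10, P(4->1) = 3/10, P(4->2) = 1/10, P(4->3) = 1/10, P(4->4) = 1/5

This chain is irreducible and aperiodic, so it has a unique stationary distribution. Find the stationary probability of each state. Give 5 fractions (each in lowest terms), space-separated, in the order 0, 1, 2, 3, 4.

Answer: 27358/102477 5034/34159 5900/34159 23524/102477 18793/102477

Derivation:
The stationary distribution satisfies pi = pi * P, i.e.:
  pi_0 = 1/20*pi_0 + 1/10*pi_1 + 2/5*pi_2 + 1/2*pi_3 + 3/10*pi_4
  pi_1 = 1/5*pi_0 + 1/20*pi_1 + 1/20*pi_2 + 1/10*pi_3 + 3/10*pi_4
  pi_2 = 2/5*pi_0 + 1/20*pi_1 + 1/10*pi_2 + 1/10*pi_3 + 1/10*pi_4
  pi_3 = 1/4*pi_0 + 1/5*pi_1 + 2/5*pi_2 + 1/5*pi_3 + 1/10*pi_4
  pi_4 = 1/10*pi_0 + 3/5*pi_1 + 1/20*pi_2 + 1/10*pi_3 + 1/5*pi_4
with normalization: pi_0 + pi_1 + pi_2 + pi_3 + pi_4 = 1.

Using the first 4 balance equations plus normalization, the linear system A*pi = b is:
  [-19/20, 1/10, 2/5, 1/2, 3/10] . pi = 0
  [1/5, -19/20, 1/20, 1/10, 3/10] . pi = 0
  [2/5, 1/20, -9/10, 1/10, 1/10] . pi = 0
  [1/4, 1/5, 2/5, -4/5, 1/10] . pi = 0
  [1, 1, 1, 1, 1] . pi = 1

Solving yields:
  pi_0 = 27358/102477
  pi_1 = 5034/34159
  pi_2 = 5900/34159
  pi_3 = 23524/102477
  pi_4 = 18793/102477

Verification (pi * P):
  27358/102477*1/20 + 5034/34159*1/10 + 5900/34159*2/5 + 23524/102477*1/2 + 18793/102477*3/10 = 27358/102477 = pi_0  (ok)
  27358/102477*1/5 + 5034/34159*1/20 + 5900/34159*1/20 + 23524/102477*1/10 + 18793/102477*3/10 = 5034/34159 = pi_1  (ok)
  27358/102477*2/5 + 5034/34159*1/20 + 5900/34159*1/10 + 23524/102477*1/10 + 18793/102477*1/10 = 5900/34159 = pi_2  (ok)
  27358/102477*1/4 + 5034/34159*1/5 + 5900/34159*2/5 + 23524/102477*1/5 + 18793/102477*1/10 = 23524/102477 = pi_3  (ok)
  27358/102477*1/10 + 5034/34159*3/5 + 5900/34159*1/20 + 23524/102477*1/10 + 18793/102477*1/5 = 18793/102477 = pi_4  (ok)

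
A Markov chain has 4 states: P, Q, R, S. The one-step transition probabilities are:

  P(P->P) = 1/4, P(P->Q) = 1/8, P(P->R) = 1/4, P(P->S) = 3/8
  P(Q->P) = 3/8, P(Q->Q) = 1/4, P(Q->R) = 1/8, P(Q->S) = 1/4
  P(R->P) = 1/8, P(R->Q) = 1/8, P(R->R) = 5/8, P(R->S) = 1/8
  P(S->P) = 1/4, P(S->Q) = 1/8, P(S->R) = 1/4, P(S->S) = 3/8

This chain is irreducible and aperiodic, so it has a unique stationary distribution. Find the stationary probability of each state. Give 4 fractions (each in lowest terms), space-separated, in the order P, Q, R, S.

Answer: 31/140 1/7 13/35 37/140

Derivation:
The stationary distribution satisfies pi = pi * P, i.e.:
  pi_P = 1/4*pi_P + 3/8*pi_Q + 1/8*pi_R + 1/4*pi_S
  pi_Q = 1/8*pi_P + 1/4*pi_Q + 1/8*pi_R + 1/8*pi_S
  pi_R = 1/4*pi_P + 1/8*pi_Q + 5/8*pi_R + 1/4*pi_S
  pi_S = 3/8*pi_P + 1/4*pi_Q + 1/8*pi_R + 3/8*pi_S
with normalization: pi_P + pi_Q + pi_R + pi_S = 1.

Using the first 3 balance equations plus normalization, the linear system A*pi = b is:
  [-3/4, 3/8, 1/8, 1/4] . pi = 0
  [1/8, -3/4, 1/8, 1/8] . pi = 0
  [1/4, 1/8, -3/8, 1/4] . pi = 0
  [1, 1, 1, 1] . pi = 1

Solving yields:
  pi_P = 31/140
  pi_Q = 1/7
  pi_R = 13/35
  pi_S = 37/140

Verification (pi * P):
  31/140*1/4 + 1/7*3/8 + 13/35*1/8 + 37/140*1/4 = 31/140 = pi_P  (ok)
  31/140*1/8 + 1/7*1/4 + 13/35*1/8 + 37/140*1/8 = 1/7 = pi_Q  (ok)
  31/140*1/4 + 1/7*1/8 + 13/35*5/8 + 37/140*1/4 = 13/35 = pi_R  (ok)
  31/140*3/8 + 1/7*1/4 + 13/35*1/8 + 37/140*3/8 = 37/140 = pi_S  (ok)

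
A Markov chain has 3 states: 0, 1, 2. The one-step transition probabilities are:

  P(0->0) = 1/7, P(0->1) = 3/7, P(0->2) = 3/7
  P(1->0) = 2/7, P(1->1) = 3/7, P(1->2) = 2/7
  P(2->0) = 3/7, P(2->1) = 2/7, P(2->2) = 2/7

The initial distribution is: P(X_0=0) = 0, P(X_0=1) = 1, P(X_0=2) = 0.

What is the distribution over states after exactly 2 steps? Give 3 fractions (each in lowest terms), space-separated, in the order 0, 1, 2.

Propagating the distribution step by step (d_{t+1} = d_t * P):
d_0 = (0=0, 1=1, 2=0)
  d_1[0] = 0*1/7 + 1*2/7 + 0*3/7 = 2/7
  d_1[1] = 0*3/7 + 1*3/7 + 0*2/7 = 3/7
  d_1[2] = 0*3/7 + 1*2/7 + 0*2/7 = 2/7
d_1 = (0=2/7, 1=3/7, 2=2/7)
  d_2[0] = 2/7*1/7 + 3/7*2/7 + 2/7*3/7 = 2/7
  d_2[1] = 2/7*3/7 + 3/7*3/7 + 2/7*2/7 = 19/49
  d_2[2] = 2/7*3/7 + 3/7*2/7 + 2/7*2/7 = 16/49
d_2 = (0=2/7, 1=19/49, 2=16/49)

Answer: 2/7 19/49 16/49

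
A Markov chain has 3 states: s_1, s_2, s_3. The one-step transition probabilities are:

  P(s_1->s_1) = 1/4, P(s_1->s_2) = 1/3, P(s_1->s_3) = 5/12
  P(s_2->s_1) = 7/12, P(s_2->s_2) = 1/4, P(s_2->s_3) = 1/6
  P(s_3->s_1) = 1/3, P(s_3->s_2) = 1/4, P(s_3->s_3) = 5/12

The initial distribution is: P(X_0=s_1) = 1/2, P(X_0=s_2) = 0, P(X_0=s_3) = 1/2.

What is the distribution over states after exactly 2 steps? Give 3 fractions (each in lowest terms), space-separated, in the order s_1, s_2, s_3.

Answer: 55/144 79/288 11/32

Derivation:
Propagating the distribution step by step (d_{t+1} = d_t * P):
d_0 = (s_1=1/2, s_2=0, s_3=1/2)
  d_1[s_1] = 1/2*1/4 + 0*7/12 + 1/2*1/3 = 7/24
  d_1[s_2] = 1/2*1/3 + 0*1/4 + 1/2*1/4 = 7/24
  d_1[s_3] = 1/2*5/12 + 0*1/6 + 1/2*5/12 = 5/12
d_1 = (s_1=7/24, s_2=7/24, s_3=5/12)
  d_2[s_1] = 7/24*1/4 + 7/24*7/12 + 5/12*1/3 = 55/144
  d_2[s_2] = 7/24*1/3 + 7/24*1/4 + 5/12*1/4 = 79/288
  d_2[s_3] = 7/24*5/12 + 7/24*1/6 + 5/12*5/12 = 11/32
d_2 = (s_1=55/144, s_2=79/288, s_3=11/32)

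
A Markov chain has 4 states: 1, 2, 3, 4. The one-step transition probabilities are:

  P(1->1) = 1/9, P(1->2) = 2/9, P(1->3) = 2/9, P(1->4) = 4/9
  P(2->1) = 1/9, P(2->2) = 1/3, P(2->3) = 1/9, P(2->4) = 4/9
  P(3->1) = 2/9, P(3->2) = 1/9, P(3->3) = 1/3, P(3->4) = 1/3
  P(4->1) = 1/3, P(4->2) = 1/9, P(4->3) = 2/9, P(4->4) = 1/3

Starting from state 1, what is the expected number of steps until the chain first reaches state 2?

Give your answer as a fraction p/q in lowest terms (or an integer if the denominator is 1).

Answer: 72/11

Derivation:
Let h_i = expected steps to first reach 2 from state i.
Boundary: h_2 = 0.
First-step equations for the other states:
  h_1 = 1 + 1/9*h_1 + 2/9*h_2 + 2/9*h_3 + 4/9*h_4
  h_3 = 1 + 2/9*h_1 + 1/9*h_2 + 1/3*h_3 + 1/3*h_4
  h_4 = 1 + 1/3*h_1 + 1/9*h_2 + 2/9*h_3 + 1/3*h_4

Substituting h_2 = 0 and rearranging gives the linear system (I - Q) h = 1:
  [8/9, -2/9, -4/9] . (h_1, h_3, h_4) = 1
  [-2/9, 2/3, -1/3] . (h_1, h_3, h_4) = 1
  [-1/3, -2/9, 2/3] . (h_1, h_3, h_4) = 1

Solving yields:
  h_1 = 72/11
  h_3 = 801/110
  h_4 = 36/5

Starting state is 1, so the expected hitting time is h_1 = 72/11.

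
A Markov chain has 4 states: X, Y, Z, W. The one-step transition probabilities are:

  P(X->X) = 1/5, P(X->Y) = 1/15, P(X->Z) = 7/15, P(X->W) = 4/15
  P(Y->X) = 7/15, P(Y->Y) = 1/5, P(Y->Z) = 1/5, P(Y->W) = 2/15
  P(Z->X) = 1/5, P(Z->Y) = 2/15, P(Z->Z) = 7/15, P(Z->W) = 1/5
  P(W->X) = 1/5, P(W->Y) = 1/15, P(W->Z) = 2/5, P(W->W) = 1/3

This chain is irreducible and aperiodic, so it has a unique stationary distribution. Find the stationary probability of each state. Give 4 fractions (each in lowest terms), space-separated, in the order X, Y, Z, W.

Answer: 635/2771 303/2771 1168/2771 665/2771

Derivation:
The stationary distribution satisfies pi = pi * P, i.e.:
  pi_X = 1/5*pi_X + 7/15*pi_Y + 1/5*pi_Z + 1/5*pi_W
  pi_Y = 1/15*pi_X + 1/5*pi_Y + 2/15*pi_Z + 1/15*pi_W
  pi_Z = 7/15*pi_X + 1/5*pi_Y + 7/15*pi_Z + 2/5*pi_W
  pi_W = 4/15*pi_X + 2/15*pi_Y + 1/5*pi_Z + 1/3*pi_W
with normalization: pi_X + pi_Y + pi_Z + pi_W = 1.

Using the first 3 balance equations plus normalization, the linear system A*pi = b is:
  [-4/5, 7/15, 1/5, 1/5] . pi = 0
  [1/15, -4/5, 2/15, 1/15] . pi = 0
  [7/15, 1/5, -8/15, 2/5] . pi = 0
  [1, 1, 1, 1] . pi = 1

Solving yields:
  pi_X = 635/2771
  pi_Y = 303/2771
  pi_Z = 1168/2771
  pi_W = 665/2771

Verification (pi * P):
  635/2771*1/5 + 303/2771*7/15 + 1168/2771*1/5 + 665/2771*1/5 = 635/2771 = pi_X  (ok)
  635/2771*1/15 + 303/2771*1/5 + 1168/2771*2/15 + 665/2771*1/15 = 303/2771 = pi_Y  (ok)
  635/2771*7/15 + 303/2771*1/5 + 1168/2771*7/15 + 665/2771*2/5 = 1168/2771 = pi_Z  (ok)
  635/2771*4/15 + 303/2771*2/15 + 1168/2771*1/5 + 665/2771*1/3 = 665/2771 = pi_W  (ok)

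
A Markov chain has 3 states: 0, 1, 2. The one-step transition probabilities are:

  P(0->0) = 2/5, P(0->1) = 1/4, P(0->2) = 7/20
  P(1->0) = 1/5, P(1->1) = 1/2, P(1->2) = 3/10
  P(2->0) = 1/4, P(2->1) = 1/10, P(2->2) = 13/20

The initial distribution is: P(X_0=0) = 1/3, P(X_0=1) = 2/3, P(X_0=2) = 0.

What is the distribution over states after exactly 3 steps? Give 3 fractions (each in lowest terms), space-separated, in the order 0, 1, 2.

Propagating the distribution step by step (d_{t+1} = d_t * P):
d_0 = (0=1/3, 1=2/3, 2=0)
  d_1[0] = 1/3*2/5 + 2/3*1/5 + 0*1/4 = 4/15
  d_1[1] = 1/3*1/4 + 2/3*1/2 + 0*1/10 = 5/12
  d_1[2] = 1/3*7/20 + 2/3*3/10 + 0*13/20 = 19/60
d_1 = (0=4/15, 1=5/12, 2=19/60)
  d_2[0] = 4/15*2/5 + 5/12*1/5 + 19/60*1/4 = 323/1200
  d_2[1] = 4/15*1/4 + 5/12*1/2 + 19/60*1/10 = 23/75
  d_2[2] = 4/15*7/20 + 5/12*3/10 + 19/60*13/20 = 509/1200
d_2 = (0=323/1200, 1=23/75, 2=509/1200)
  d_3[0] = 323/1200*2/5 + 23/75*1/5 + 509/1200*1/4 = 6601/24000
  d_3[1] = 323/1200*1/4 + 23/75*1/2 + 509/1200*1/10 = 6313/24000
  d_3[2] = 323/1200*7/20 + 23/75*3/10 + 509/1200*13/20 = 5543/12000
d_3 = (0=6601/24000, 1=6313/24000, 2=5543/12000)

Answer: 6601/24000 6313/24000 5543/12000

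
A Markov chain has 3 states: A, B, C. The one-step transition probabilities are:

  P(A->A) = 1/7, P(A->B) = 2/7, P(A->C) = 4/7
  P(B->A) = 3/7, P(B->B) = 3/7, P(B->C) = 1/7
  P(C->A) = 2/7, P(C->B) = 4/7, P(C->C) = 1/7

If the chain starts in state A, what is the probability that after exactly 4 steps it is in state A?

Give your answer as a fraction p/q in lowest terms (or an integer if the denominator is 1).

Answer: 103/343

Derivation:
Computing P^4 by repeated multiplication:
P^1 =
  A: [1/7, 2/7, 4/7]
  B: [3/7, 3/7, 1/7]
  C: [2/7, 4/7, 1/7]
P^2 =
  A: [15/49, 24/49, 10/49]
  B: [2/7, 19/49, 16/49]
  C: [16/49, 20/49, 13/49]
P^3 =
  A: [107/343, 142/343, 94/343]
  B: [103/343, 149/343, 13/49]
  C: [102/343, 144/343, 97/343]
P^4 =
  A: [103/343, 1016/2401, 664/2401]
  B: [732/2401, 1017/2401, 652/2401]
  C: [104/343, 1024/2401, 649/2401]

(P^4)[A -> A] = 103/343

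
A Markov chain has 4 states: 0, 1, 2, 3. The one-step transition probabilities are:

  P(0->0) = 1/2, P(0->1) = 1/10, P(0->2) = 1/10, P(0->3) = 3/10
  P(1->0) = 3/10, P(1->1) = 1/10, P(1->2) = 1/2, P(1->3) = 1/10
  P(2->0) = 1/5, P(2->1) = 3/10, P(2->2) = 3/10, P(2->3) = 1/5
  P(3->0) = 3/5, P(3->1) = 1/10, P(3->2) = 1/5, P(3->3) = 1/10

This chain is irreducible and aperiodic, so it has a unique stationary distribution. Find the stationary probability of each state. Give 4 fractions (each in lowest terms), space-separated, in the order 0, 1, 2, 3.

The stationary distribution satisfies pi = pi * P, i.e.:
  pi_0 = 1/2*pi_0 + 3/10*pi_1 + 1/5*pi_2 + 3/5*pi_3
  pi_1 = 1/10*pi_0 + 1/10*pi_1 + 3/10*pi_2 + 1/10*pi_3
  pi_2 = 1/10*pi_0 + 1/2*pi_1 + 3/10*pi_2 + 1/5*pi_3
  pi_3 = 3/10*pi_0 + 1/10*pi_1 + 1/5*pi_2 + 1/10*pi_3
with normalization: pi_0 + pi_1 + pi_2 + pi_3 = 1.

Using the first 3 balance equations plus normalization, the linear system A*pi = b is:
  [-1/2, 3/10, 1/5, 3/5] . pi = 0
  [1/10, -9/10, 3/10, 1/10] . pi = 0
  [1/10, 1/2, -7/10, 1/5] . pi = 0
  [1, 1, 1, 1] . pi = 1

Solving yields:
  pi_0 = 373/878
  pi_1 = 127/878
  pi_2 = 98/439
  pi_3 = 91/439

Verification (pi * P):
  373/878*1/2 + 127/878*3/10 + 98/439*1/5 + 91/439*3/5 = 373/878 = pi_0  (ok)
  373/878*1/10 + 127/878*1/10 + 98/439*3/10 + 91/439*1/10 = 127/878 = pi_1  (ok)
  373/878*1/10 + 127/878*1/2 + 98/439*3/10 + 91/439*1/5 = 98/439 = pi_2  (ok)
  373/878*3/10 + 127/878*1/10 + 98/439*1/5 + 91/439*1/10 = 91/439 = pi_3  (ok)

Answer: 373/878 127/878 98/439 91/439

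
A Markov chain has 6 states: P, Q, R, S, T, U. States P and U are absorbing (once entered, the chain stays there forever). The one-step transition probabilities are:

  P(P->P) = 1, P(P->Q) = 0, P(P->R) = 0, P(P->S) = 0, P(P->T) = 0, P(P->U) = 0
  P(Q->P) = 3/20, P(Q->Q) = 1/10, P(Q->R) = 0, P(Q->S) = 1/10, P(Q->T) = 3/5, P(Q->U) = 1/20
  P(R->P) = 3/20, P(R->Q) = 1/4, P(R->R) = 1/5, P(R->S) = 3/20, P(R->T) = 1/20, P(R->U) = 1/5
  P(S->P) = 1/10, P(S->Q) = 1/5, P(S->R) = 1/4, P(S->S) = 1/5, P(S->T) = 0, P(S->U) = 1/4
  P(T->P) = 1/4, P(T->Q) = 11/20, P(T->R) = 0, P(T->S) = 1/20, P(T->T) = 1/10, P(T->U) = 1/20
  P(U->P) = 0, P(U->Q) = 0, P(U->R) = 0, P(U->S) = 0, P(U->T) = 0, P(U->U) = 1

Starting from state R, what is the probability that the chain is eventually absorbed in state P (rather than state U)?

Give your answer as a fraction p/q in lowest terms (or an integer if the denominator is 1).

Answer: 1139/2090

Derivation:
Let a_i = P(absorbed in P | start in state i).
Boundary conditions: a_P = 1, a_U = 0.
For each transient state i, a_i = sum_j P(i->j) * a_j:
  a_Q = 3/20*a_P + 1/10*a_Q + 0*a_R + 1/10*a_S + 3/5*a_T + 1/20*a_U
  a_R = 3/20*a_P + 1/4*a_Q + 1/5*a_R + 3/20*a_S + 1/20*a_T + 1/5*a_U
  a_S = 1/10*a_P + 1/5*a_Q + 1/4*a_R + 1/5*a_S + 0*a_T + 1/4*a_U
  a_T = 1/4*a_P + 11/20*a_Q + 0*a_R + 1/20*a_S + 1/10*a_T + 1/20*a_U

Substituting a_P = 1 and a_U = 0, rearrange to (I - Q) a = r where r[i] = P(i -> P):
  [9/10, 0, -1/10, -3/5] . (a_Q, a_R, a_S, a_T) = 3/20
  [-1/4, 4/5, -3/20, -1/20] . (a_Q, a_R, a_S, a_T) = 3/20
  [-1/5, -1/4, 4/5, 0] . (a_Q, a_R, a_S, a_T) = 1/10
  [-11/20, 0, -1/20, 9/10] . (a_Q, a_R, a_S, a_T) = 1/4

Solving yields:
  a_Q = 5953/8360
  a_R = 1139/2090
  a_S = 3957/8360
  a_T = 309/418

Starting state is R, so the absorption probability is a_R = 1139/2090.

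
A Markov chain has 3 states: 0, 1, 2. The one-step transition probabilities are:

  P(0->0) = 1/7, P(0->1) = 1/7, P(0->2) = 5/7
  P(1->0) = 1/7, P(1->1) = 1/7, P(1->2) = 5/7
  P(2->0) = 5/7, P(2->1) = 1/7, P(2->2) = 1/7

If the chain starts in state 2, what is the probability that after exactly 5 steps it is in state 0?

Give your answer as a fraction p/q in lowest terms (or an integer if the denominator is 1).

Computing P^5 by repeated multiplication:
P^1 =
  0: [1/7, 1/7, 5/7]
  1: [1/7, 1/7, 5/7]
  2: [5/7, 1/7, 1/7]
P^2 =
  0: [27/49, 1/7, 15/49]
  1: [27/49, 1/7, 15/49]
  2: [11/49, 1/7, 31/49]
P^3 =
  0: [109/343, 1/7, 185/343]
  1: [109/343, 1/7, 185/343]
  2: [173/343, 1/7, 121/343]
P^4 =
  0: [1083/2401, 1/7, 975/2401]
  1: [1083/2401, 1/7, 975/2401]
  2: [827/2401, 1/7, 1231/2401]
P^5 =
  0: [6301/16807, 1/7, 8105/16807]
  1: [6301/16807, 1/7, 8105/16807]
  2: [7325/16807, 1/7, 7081/16807]

(P^5)[2 -> 0] = 7325/16807

Answer: 7325/16807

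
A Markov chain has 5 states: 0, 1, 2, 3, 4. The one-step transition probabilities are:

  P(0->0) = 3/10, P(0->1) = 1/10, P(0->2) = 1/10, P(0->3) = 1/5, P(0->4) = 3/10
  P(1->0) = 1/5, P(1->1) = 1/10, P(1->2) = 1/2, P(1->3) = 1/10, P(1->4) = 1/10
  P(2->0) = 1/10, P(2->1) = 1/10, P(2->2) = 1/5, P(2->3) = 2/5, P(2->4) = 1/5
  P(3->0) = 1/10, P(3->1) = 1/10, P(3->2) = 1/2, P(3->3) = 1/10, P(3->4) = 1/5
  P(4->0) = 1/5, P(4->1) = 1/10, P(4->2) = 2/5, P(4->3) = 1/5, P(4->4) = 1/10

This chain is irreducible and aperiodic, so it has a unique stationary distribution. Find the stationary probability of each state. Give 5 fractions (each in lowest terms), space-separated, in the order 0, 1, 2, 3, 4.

Answer: 14/87 1/10 93/290 67/290 163/870

Derivation:
The stationary distribution satisfies pi = pi * P, i.e.:
  pi_0 = 3/10*pi_0 + 1/5*pi_1 + 1/10*pi_2 + 1/10*pi_3 + 1/5*pi_4
  pi_1 = 1/10*pi_0 + 1/10*pi_1 + 1/10*pi_2 + 1/10*pi_3 + 1/10*pi_4
  pi_2 = 1/10*pi_0 + 1/2*pi_1 + 1/5*pi_2 + 1/2*pi_3 + 2/5*pi_4
  pi_3 = 1/5*pi_0 + 1/10*pi_1 + 2/5*pi_2 + 1/10*pi_3 + 1/5*pi_4
  pi_4 = 3/10*pi_0 + 1/10*pi_1 + 1/5*pi_2 + 1/5*pi_3 + 1/10*pi_4
with normalization: pi_0 + pi_1 + pi_2 + pi_3 + pi_4 = 1.

Using the first 4 balance equations plus normalization, the linear system A*pi = b is:
  [-7/10, 1/5, 1/10, 1/10, 1/5] . pi = 0
  [1/10, -9/10, 1/10, 1/10, 1/10] . pi = 0
  [1/10, 1/2, -4/5, 1/2, 2/5] . pi = 0
  [1/5, 1/10, 2/5, -9/10, 1/5] . pi = 0
  [1, 1, 1, 1, 1] . pi = 1

Solving yields:
  pi_0 = 14/87
  pi_1 = 1/10
  pi_2 = 93/290
  pi_3 = 67/290
  pi_4 = 163/870

Verification (pi * P):
  14/87*3/10 + 1/10*1/5 + 93/290*1/10 + 67/290*1/10 + 163/870*1/5 = 14/87 = pi_0  (ok)
  14/87*1/10 + 1/10*1/10 + 93/290*1/10 + 67/290*1/10 + 163/870*1/10 = 1/10 = pi_1  (ok)
  14/87*1/10 + 1/10*1/2 + 93/290*1/5 + 67/290*1/2 + 163/870*2/5 = 93/290 = pi_2  (ok)
  14/87*1/5 + 1/10*1/10 + 93/290*2/5 + 67/290*1/10 + 163/870*1/5 = 67/290 = pi_3  (ok)
  14/87*3/10 + 1/10*1/10 + 93/290*1/5 + 67/290*1/5 + 163/870*1/10 = 163/870 = pi_4  (ok)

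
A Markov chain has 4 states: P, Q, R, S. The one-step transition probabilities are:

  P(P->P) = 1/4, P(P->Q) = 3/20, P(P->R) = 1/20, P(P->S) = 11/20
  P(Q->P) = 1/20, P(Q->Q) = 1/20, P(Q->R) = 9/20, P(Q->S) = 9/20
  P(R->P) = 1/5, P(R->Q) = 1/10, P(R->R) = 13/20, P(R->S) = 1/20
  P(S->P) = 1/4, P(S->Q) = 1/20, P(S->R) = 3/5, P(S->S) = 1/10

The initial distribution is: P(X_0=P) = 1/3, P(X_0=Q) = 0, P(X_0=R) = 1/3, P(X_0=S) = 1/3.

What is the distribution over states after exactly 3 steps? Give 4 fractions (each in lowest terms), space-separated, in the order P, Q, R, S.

Answer: 497/2400 379/4000 5941/12000 2437/12000

Derivation:
Propagating the distribution step by step (d_{t+1} = d_t * P):
d_0 = (P=1/3, Q=0, R=1/3, S=1/3)
  d_1[P] = 1/3*1/4 + 0*1/20 + 1/3*1/5 + 1/3*1/4 = 7/30
  d_1[Q] = 1/3*3/20 + 0*1/20 + 1/3*1/10 + 1/3*1/20 = 1/10
  d_1[R] = 1/3*1/20 + 0*9/20 + 1/3*13/20 + 1/3*3/5 = 13/30
  d_1[S] = 1/3*11/20 + 0*9/20 + 1/3*1/20 + 1/3*1/10 = 7/30
d_1 = (P=7/30, Q=1/10, R=13/30, S=7/30)
  d_2[P] = 7/30*1/4 + 1/10*1/20 + 13/30*1/5 + 7/30*1/4 = 5/24
  d_2[Q] = 7/30*3/20 + 1/10*1/20 + 13/30*1/10 + 7/30*1/20 = 19/200
  d_2[R] = 7/30*1/20 + 1/10*9/20 + 13/30*13/20 + 7/30*3/5 = 287/600
  d_2[S] = 7/30*11/20 + 1/10*9/20 + 13/30*1/20 + 7/30*1/10 = 131/600
d_2 = (P=5/24, Q=19/200, R=287/600, S=131/600)
  d_3[P] = 5/24*1/4 + 19/200*1/20 + 287/600*1/5 + 131/600*1/4 = 497/2400
  d_3[Q] = 5/24*3/20 + 19/200*1/20 + 287/600*1/10 + 131/600*1/20 = 379/4000
  d_3[R] = 5/24*1/20 + 19/200*9/20 + 287/600*13/20 + 131/600*3/5 = 5941/12000
  d_3[S] = 5/24*11/20 + 19/200*9/20 + 287/600*1/20 + 131/600*1/10 = 2437/12000
d_3 = (P=497/2400, Q=379/4000, R=5941/12000, S=2437/12000)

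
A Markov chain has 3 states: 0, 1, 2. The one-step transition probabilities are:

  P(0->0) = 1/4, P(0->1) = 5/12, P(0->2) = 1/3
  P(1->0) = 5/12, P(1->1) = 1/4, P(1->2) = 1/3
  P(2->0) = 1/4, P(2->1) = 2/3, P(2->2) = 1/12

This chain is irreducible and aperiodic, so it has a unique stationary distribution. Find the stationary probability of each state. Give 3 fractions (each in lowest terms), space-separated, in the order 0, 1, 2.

Answer: 67/210 29/70 4/15

Derivation:
The stationary distribution satisfies pi = pi * P, i.e.:
  pi_0 = 1/4*pi_0 + 5/12*pi_1 + 1/4*pi_2
  pi_1 = 5/12*pi_0 + 1/4*pi_1 + 2/3*pi_2
  pi_2 = 1/3*pi_0 + 1/3*pi_1 + 1/12*pi_2
with normalization: pi_0 + pi_1 + pi_2 = 1.

Using the first 2 balance equations plus normalization, the linear system A*pi = b is:
  [-3/4, 5/12, 1/4] . pi = 0
  [5/12, -3/4, 2/3] . pi = 0
  [1, 1, 1] . pi = 1

Solving yields:
  pi_0 = 67/210
  pi_1 = 29/70
  pi_2 = 4/15

Verification (pi * P):
  67/210*1/4 + 29/70*5/12 + 4/15*1/4 = 67/210 = pi_0  (ok)
  67/210*5/12 + 29/70*1/4 + 4/15*2/3 = 29/70 = pi_1  (ok)
  67/210*1/3 + 29/70*1/3 + 4/15*1/12 = 4/15 = pi_2  (ok)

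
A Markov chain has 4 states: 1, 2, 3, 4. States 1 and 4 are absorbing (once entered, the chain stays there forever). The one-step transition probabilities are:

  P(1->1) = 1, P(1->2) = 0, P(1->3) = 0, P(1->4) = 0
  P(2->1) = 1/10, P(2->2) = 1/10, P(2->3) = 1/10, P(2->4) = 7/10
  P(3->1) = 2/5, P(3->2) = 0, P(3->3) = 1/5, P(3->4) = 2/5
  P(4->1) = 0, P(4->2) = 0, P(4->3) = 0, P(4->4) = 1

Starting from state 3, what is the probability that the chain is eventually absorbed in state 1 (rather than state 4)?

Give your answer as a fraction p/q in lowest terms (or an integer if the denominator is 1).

Let a_i = P(absorbed in 1 | start in state i).
Boundary conditions: a_1 = 1, a_4 = 0.
For each transient state i, a_i = sum_j P(i->j) * a_j:
  a_2 = 1/10*a_1 + 1/10*a_2 + 1/10*a_3 + 7/10*a_4
  a_3 = 2/5*a_1 + 0*a_2 + 1/5*a_3 + 2/5*a_4

Substituting a_1 = 1 and a_4 = 0, rearrange to (I - Q) a = r where r[i] = P(i -> 1):
  [9/10, -1/10] . (a_2, a_3) = 1/10
  [0, 4/5] . (a_2, a_3) = 2/5

Solving yields:
  a_2 = 1/6
  a_3 = 1/2

Starting state is 3, so the absorption probability is a_3 = 1/2.

Answer: 1/2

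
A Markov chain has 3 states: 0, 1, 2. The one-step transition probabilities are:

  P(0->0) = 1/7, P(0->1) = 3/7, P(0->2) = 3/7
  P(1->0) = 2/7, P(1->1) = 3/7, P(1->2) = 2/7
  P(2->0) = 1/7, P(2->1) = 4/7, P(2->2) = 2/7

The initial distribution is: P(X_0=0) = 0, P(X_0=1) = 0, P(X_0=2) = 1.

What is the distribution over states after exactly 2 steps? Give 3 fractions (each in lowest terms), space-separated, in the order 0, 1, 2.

Answer: 11/49 23/49 15/49

Derivation:
Propagating the distribution step by step (d_{t+1} = d_t * P):
d_0 = (0=0, 1=0, 2=1)
  d_1[0] = 0*1/7 + 0*2/7 + 1*1/7 = 1/7
  d_1[1] = 0*3/7 + 0*3/7 + 1*4/7 = 4/7
  d_1[2] = 0*3/7 + 0*2/7 + 1*2/7 = 2/7
d_1 = (0=1/7, 1=4/7, 2=2/7)
  d_2[0] = 1/7*1/7 + 4/7*2/7 + 2/7*1/7 = 11/49
  d_2[1] = 1/7*3/7 + 4/7*3/7 + 2/7*4/7 = 23/49
  d_2[2] = 1/7*3/7 + 4/7*2/7 + 2/7*2/7 = 15/49
d_2 = (0=11/49, 1=23/49, 2=15/49)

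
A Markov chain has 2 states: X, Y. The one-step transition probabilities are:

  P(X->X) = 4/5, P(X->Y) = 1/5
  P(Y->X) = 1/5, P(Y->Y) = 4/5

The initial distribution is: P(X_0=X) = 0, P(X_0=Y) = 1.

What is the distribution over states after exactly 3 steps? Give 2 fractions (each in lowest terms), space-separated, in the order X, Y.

Propagating the distribution step by step (d_{t+1} = d_t * P):
d_0 = (X=0, Y=1)
  d_1[X] = 0*4/5 + 1*1/5 = 1/5
  d_1[Y] = 0*1/5 + 1*4/5 = 4/5
d_1 = (X=1/5, Y=4/5)
  d_2[X] = 1/5*4/5 + 4/5*1/5 = 8/25
  d_2[Y] = 1/5*1/5 + 4/5*4/5 = 17/25
d_2 = (X=8/25, Y=17/25)
  d_3[X] = 8/25*4/5 + 17/25*1/5 = 49/125
  d_3[Y] = 8/25*1/5 + 17/25*4/5 = 76/125
d_3 = (X=49/125, Y=76/125)

Answer: 49/125 76/125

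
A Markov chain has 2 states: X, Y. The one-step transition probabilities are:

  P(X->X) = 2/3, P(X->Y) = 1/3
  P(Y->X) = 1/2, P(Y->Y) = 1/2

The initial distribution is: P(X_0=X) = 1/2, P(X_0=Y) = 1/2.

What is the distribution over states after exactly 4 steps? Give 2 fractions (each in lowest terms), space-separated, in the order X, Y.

Answer: 1555/2592 1037/2592

Derivation:
Propagating the distribution step by step (d_{t+1} = d_t * P):
d_0 = (X=1/2, Y=1/2)
  d_1[X] = 1/2*2/3 + 1/2*1/2 = 7/12
  d_1[Y] = 1/2*1/3 + 1/2*1/2 = 5/12
d_1 = (X=7/12, Y=5/12)
  d_2[X] = 7/12*2/3 + 5/12*1/2 = 43/72
  d_2[Y] = 7/12*1/3 + 5/12*1/2 = 29/72
d_2 = (X=43/72, Y=29/72)
  d_3[X] = 43/72*2/3 + 29/72*1/2 = 259/432
  d_3[Y] = 43/72*1/3 + 29/72*1/2 = 173/432
d_3 = (X=259/432, Y=173/432)
  d_4[X] = 259/432*2/3 + 173/432*1/2 = 1555/2592
  d_4[Y] = 259/432*1/3 + 173/432*1/2 = 1037/2592
d_4 = (X=1555/2592, Y=1037/2592)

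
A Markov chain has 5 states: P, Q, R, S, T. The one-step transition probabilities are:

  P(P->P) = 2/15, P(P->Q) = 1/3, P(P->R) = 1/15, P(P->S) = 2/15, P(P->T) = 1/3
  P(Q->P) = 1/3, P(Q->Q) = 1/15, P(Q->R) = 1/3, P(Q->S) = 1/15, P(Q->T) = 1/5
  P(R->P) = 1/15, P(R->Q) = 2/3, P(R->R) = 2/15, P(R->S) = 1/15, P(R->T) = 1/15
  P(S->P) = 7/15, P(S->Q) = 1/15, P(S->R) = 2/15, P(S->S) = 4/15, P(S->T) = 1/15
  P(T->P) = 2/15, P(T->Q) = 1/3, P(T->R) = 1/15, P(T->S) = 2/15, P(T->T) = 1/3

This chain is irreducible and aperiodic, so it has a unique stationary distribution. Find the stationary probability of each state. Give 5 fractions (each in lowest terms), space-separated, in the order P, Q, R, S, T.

Answer: 82/375 7/25 4/25 3/25 83/375

Derivation:
The stationary distribution satisfies pi = pi * P, i.e.:
  pi_P = 2/15*pi_P + 1/3*pi_Q + 1/15*pi_R + 7/15*pi_S + 2/15*pi_T
  pi_Q = 1/3*pi_P + 1/15*pi_Q + 2/3*pi_R + 1/15*pi_S + 1/3*pi_T
  pi_R = 1/15*pi_P + 1/3*pi_Q + 2/15*pi_R + 2/15*pi_S + 1/15*pi_T
  pi_S = 2/15*pi_P + 1/15*pi_Q + 1/15*pi_R + 4/15*pi_S + 2/15*pi_T
  pi_T = 1/3*pi_P + 1/5*pi_Q + 1/15*pi_R + 1/15*pi_S + 1/3*pi_T
with normalization: pi_P + pi_Q + pi_R + pi_S + pi_T = 1.

Using the first 4 balance equations plus normalization, the linear system A*pi = b is:
  [-13/15, 1/3, 1/15, 7/15, 2/15] . pi = 0
  [1/3, -14/15, 2/3, 1/15, 1/3] . pi = 0
  [1/15, 1/3, -13/15, 2/15, 1/15] . pi = 0
  [2/15, 1/15, 1/15, -11/15, 2/15] . pi = 0
  [1, 1, 1, 1, 1] . pi = 1

Solving yields:
  pi_P = 82/375
  pi_Q = 7/25
  pi_R = 4/25
  pi_S = 3/25
  pi_T = 83/375

Verification (pi * P):
  82/375*2/15 + 7/25*1/3 + 4/25*1/15 + 3/25*7/15 + 83/375*2/15 = 82/375 = pi_P  (ok)
  82/375*1/3 + 7/25*1/15 + 4/25*2/3 + 3/25*1/15 + 83/375*1/3 = 7/25 = pi_Q  (ok)
  82/375*1/15 + 7/25*1/3 + 4/25*2/15 + 3/25*2/15 + 83/375*1/15 = 4/25 = pi_R  (ok)
  82/375*2/15 + 7/25*1/15 + 4/25*1/15 + 3/25*4/15 + 83/375*2/15 = 3/25 = pi_S  (ok)
  82/375*1/3 + 7/25*1/5 + 4/25*1/15 + 3/25*1/15 + 83/375*1/3 = 83/375 = pi_T  (ok)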